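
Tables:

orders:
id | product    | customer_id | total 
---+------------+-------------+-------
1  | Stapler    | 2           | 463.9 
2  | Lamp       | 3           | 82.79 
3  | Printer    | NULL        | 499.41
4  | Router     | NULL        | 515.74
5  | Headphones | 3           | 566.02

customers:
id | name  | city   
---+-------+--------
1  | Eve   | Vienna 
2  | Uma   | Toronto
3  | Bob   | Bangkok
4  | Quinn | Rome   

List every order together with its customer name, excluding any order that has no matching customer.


INNER JOIN keeps only orders rows whose customer_id matches an id in customers. Walk through each order:
  - order 1 (Stapler): customer_id=2 -> matches Uma
  - order 2 (Lamp): customer_id=3 -> matches Bob
  - order 3 (Printer): customer_id=NULL, no match -> dropped
  - order 4 (Router): customer_id=NULL, no match -> dropped
  - order 5 (Headphones): customer_id=3 -> matches Bob
So 2 of 5 rows are dropped.

SQL:
SELECT a.product, b.name AS customer
FROM orders a
INNER JOIN customers b ON a.customer_id = b.id

Result:
product    | customer
-----------+---------
Stapler    | Uma     
Lamp       | Bob     
Headphones | Bob     


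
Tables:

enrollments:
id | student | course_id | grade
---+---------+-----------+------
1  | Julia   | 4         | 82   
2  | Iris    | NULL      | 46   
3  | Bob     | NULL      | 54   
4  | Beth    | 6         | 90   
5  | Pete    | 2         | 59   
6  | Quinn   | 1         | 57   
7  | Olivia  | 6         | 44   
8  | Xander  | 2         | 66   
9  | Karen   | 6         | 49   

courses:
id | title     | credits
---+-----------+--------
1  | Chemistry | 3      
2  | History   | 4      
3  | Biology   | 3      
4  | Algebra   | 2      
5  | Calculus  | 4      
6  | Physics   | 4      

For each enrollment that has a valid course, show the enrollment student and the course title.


INNER JOIN keeps only enrollments rows whose course_id matches an id in courses. Walk through each enrollment:
  - enrollment 1 (Julia): course_id=4 -> matches Algebra
  - enrollment 2 (Iris): course_id=NULL, no match -> dropped
  - enrollment 3 (Bob): course_id=NULL, no match -> dropped
  - enrollment 4 (Beth): course_id=6 -> matches Physics
  - enrollment 5 (Pete): course_id=2 -> matches History
  - enrollment 6 (Quinn): course_id=1 -> matches Chemistry
  - enrollment 7 (Olivia): course_id=6 -> matches Physics
  - enrollment 8 (Xander): course_id=2 -> matches History
  - enrollment 9 (Karen): course_id=6 -> matches Physics
So 2 of 9 rows are dropped.

SQL:
SELECT a.student, b.title AS course
FROM enrollments a
INNER JOIN courses b ON a.course_id = b.id

Result:
student | course   
--------+----------
Julia   | Algebra  
Beth    | Physics  
Pete    | History  
Quinn   | Chemistry
Olivia  | Physics  
Xander  | History  
Karen   | Physics  


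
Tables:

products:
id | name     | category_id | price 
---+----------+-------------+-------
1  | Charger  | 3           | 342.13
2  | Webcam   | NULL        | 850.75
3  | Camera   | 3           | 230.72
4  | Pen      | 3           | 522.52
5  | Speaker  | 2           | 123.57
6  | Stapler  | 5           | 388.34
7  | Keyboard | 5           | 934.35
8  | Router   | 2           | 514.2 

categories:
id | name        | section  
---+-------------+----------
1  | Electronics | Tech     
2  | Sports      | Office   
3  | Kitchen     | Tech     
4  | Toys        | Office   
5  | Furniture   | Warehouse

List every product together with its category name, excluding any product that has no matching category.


INNER JOIN keeps only products rows whose category_id matches an id in categories. Walk through each product:
  - product 1 (Charger): category_id=3 -> matches Kitchen
  - product 2 (Webcam): category_id=NULL, no match -> dropped
  - product 3 (Camera): category_id=3 -> matches Kitchen
  - product 4 (Pen): category_id=3 -> matches Kitchen
  - product 5 (Speaker): category_id=2 -> matches Sports
  - product 6 (Stapler): category_id=5 -> matches Furniture
  - product 7 (Keyboard): category_id=5 -> matches Furniture
  - product 8 (Router): category_id=2 -> matches Sports
So 1 of 8 rows is dropped.

SQL:
SELECT a.name, b.name AS category
FROM products a
INNER JOIN categories b ON a.category_id = b.id

Result:
name     | category 
---------+----------
Charger  | Kitchen  
Camera   | Kitchen  
Pen      | Kitchen  
Speaker  | Sports   
Stapler  | Furniture
Keyboard | Furniture
Router   | Sports   


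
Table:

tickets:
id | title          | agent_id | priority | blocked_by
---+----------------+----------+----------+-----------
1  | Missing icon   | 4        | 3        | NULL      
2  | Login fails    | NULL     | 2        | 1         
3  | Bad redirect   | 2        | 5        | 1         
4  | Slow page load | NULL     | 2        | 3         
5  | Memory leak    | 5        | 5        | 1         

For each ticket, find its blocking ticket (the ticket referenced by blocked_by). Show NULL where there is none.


This is a self-join: tickets is joined to a second copy of itself, matching each row's blocked_by to another row's id. Use LEFT JOIN so rows with blocked_by=NULL are kept.
  - ticket 1 (Missing icon): blocked_by=NULL -> NULL
  - ticket 2 (Login fails): blocked_by=1 -> Missing icon
  - ticket 3 (Bad redirect): blocked_by=1 -> Missing icon
  - ticket 4 (Slow page load): blocked_by=3 -> Bad redirect
  - ticket 5 (Memory leak): blocked_by=1 -> Missing icon

SQL:
SELECT a.title AS item, b.title AS blocked_by
FROM tickets a
LEFT JOIN tickets b ON a.blocked_by = b.id

Result:
item           | blocked_by  
---------------+-------------
Missing icon   | NULL        
Login fails    | Missing icon
Bad redirect   | Missing icon
Slow page load | Bad redirect
Memory leak    | Missing icon


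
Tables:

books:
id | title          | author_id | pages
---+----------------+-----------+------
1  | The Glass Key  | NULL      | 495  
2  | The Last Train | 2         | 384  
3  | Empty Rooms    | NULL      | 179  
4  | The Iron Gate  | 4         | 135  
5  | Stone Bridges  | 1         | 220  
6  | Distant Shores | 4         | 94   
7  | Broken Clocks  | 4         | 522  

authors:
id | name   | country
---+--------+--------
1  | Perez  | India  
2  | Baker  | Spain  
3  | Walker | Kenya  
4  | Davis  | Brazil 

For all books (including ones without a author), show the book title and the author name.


LEFT JOIN keeps every row from books (the left table); where author_id has no match in authors, the author columns become NULL. Walk through each book:
  - book 1 (The Glass Key): author_id=NULL, no match -> kept with NULL
  - book 2 (The Last Train): author_id=2 -> matches Baker
  - book 3 (Empty Rooms): author_id=NULL, no match -> kept with NULL
  - book 4 (The Iron Gate): author_id=4 -> matches Davis
  - book 5 (Stone Bridges): author_id=1 -> matches Perez
  - book 6 (Distant Shores): author_id=4 -> matches Davis
  - book 7 (Broken Clocks): author_id=4 -> matches Davis
All 7 rows appear; 2 have NULL author.

SQL:
SELECT a.title, b.name AS author
FROM books a
LEFT JOIN authors b ON a.author_id = b.id

Result:
title          | author
---------------+-------
The Glass Key  | NULL  
The Last Train | Baker 
Empty Rooms    | NULL  
The Iron Gate  | Davis 
Stone Bridges  | Perez 
Distant Shores | Davis 
Broken Clocks  | Davis 


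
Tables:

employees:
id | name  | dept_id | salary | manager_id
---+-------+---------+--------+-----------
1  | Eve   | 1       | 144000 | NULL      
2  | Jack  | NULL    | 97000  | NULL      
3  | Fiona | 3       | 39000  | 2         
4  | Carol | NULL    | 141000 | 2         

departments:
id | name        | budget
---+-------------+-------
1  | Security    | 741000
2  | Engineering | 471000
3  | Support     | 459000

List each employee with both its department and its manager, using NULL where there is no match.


Two LEFT JOINs from the same base table employees: one to departments via dept_id, one to employees itself via manager_id. Both are LEFT so every employee is preserved.
Match against departments:
  - employee 1 (Eve): dept_id=1 -> matches Security
  - employee 2 (Jack): dept_id=NULL, no match -> kept with NULL
  - employee 3 (Fiona): dept_id=3 -> matches Support
  - employee 4 (Carol): dept_id=NULL, no match -> kept with NULL
Match against employees (self):
  - employee 1 (Eve): manager_id=NULL -> NULL
  - employee 2 (Jack): manager_id=NULL -> NULL
  - employee 3 (Fiona): manager_id=2 -> Jack
  - employee 4 (Carol): manager_id=2 -> Jack

SQL:
SELECT a.name, b.name AS department, c.name AS manager
FROM employees a
LEFT JOIN departments b ON a.dept_id = b.id
LEFT JOIN employees c ON a.manager_id = c.id

Result:
name  | department | manager
------+------------+--------
Eve   | Security   | NULL   
Jack  | NULL       | NULL   
Fiona | Support    | Jack   
Carol | NULL       | Jack   


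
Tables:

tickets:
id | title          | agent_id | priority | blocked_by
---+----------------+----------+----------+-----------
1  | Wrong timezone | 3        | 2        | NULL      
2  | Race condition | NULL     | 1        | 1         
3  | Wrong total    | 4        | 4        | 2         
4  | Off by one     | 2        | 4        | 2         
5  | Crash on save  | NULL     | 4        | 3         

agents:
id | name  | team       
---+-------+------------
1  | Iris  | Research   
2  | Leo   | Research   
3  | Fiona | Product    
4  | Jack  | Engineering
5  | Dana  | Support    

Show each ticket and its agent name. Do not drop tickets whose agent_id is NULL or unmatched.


LEFT JOIN keeps every row from tickets (the left table); where agent_id has no match in agents, the agent columns become NULL. Walk through each ticket:
  - ticket 1 (Wrong timezone): agent_id=3 -> matches Fiona
  - ticket 2 (Race condition): agent_id=NULL, no match -> kept with NULL
  - ticket 3 (Wrong total): agent_id=4 -> matches Jack
  - ticket 4 (Off by one): agent_id=2 -> matches Leo
  - ticket 5 (Crash on save): agent_id=NULL, no match -> kept with NULL
All 5 rows appear; 2 have NULL agent.

SQL:
SELECT a.title, b.name AS agent
FROM tickets a
LEFT JOIN agents b ON a.agent_id = b.id

Result:
title          | agent
---------------+------
Wrong timezone | Fiona
Race condition | NULL 
Wrong total    | Jack 
Off by one     | Leo  
Crash on save  | NULL 


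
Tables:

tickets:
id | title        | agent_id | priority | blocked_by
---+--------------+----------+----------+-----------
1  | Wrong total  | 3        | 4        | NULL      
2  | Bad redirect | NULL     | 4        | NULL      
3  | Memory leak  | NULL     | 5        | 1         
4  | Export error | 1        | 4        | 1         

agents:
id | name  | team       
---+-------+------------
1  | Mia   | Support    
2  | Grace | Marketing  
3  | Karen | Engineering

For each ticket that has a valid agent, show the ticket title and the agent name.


INNER JOIN keeps only tickets rows whose agent_id matches an id in agents. Walk through each ticket:
  - ticket 1 (Wrong total): agent_id=3 -> matches Karen
  - ticket 2 (Bad redirect): agent_id=NULL, no match -> dropped
  - ticket 3 (Memory leak): agent_id=NULL, no match -> dropped
  - ticket 4 (Export error): agent_id=1 -> matches Mia
So 2 of 4 rows are dropped.

SQL:
SELECT a.title, b.name AS agent
FROM tickets a
INNER JOIN agents b ON a.agent_id = b.id

Result:
title        | agent
-------------+------
Wrong total  | Karen
Export error | Mia  


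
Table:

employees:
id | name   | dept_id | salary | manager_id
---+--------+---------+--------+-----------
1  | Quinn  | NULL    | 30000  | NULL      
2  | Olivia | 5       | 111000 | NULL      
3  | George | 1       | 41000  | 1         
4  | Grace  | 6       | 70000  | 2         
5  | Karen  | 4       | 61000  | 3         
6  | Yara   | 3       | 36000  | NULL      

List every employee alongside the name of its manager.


This is a self-join: employees is joined to a second copy of itself, matching each row's manager_id to another row's id. Use LEFT JOIN so rows with manager_id=NULL are kept.
  - employee 1 (Quinn): manager_id=NULL -> NULL
  - employee 2 (Olivia): manager_id=NULL -> NULL
  - employee 3 (George): manager_id=1 -> Quinn
  - employee 4 (Grace): manager_id=2 -> Olivia
  - employee 5 (Karen): manager_id=3 -> George
  - employee 6 (Yara): manager_id=NULL -> NULL

SQL:
SELECT a.name AS item, b.name AS manager
FROM employees a
LEFT JOIN employees b ON a.manager_id = b.id

Result:
item   | manager
-------+--------
Quinn  | NULL   
Olivia | NULL   
George | Quinn  
Grace  | Olivia 
Karen  | George 
Yara   | NULL   


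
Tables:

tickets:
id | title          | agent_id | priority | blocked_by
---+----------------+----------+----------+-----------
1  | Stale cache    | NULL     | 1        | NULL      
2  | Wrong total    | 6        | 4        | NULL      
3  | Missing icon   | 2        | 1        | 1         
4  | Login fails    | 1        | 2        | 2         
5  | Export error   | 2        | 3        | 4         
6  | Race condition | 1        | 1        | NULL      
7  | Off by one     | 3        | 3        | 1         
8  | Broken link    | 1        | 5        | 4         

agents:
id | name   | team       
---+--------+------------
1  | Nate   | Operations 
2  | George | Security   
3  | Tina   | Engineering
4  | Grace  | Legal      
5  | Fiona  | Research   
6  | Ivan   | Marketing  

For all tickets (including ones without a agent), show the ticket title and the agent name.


LEFT JOIN keeps every row from tickets (the left table); where agent_id has no match in agents, the agent columns become NULL. Walk through each ticket:
  - ticket 1 (Stale cache): agent_id=NULL, no match -> kept with NULL
  - ticket 2 (Wrong total): agent_id=6 -> matches Ivan
  - ticket 3 (Missing icon): agent_id=2 -> matches George
  - ticket 4 (Login fails): agent_id=1 -> matches Nate
  - ticket 5 (Export error): agent_id=2 -> matches George
  - ticket 6 (Race condition): agent_id=1 -> matches Nate
  - ticket 7 (Off by one): agent_id=3 -> matches Tina
  - ticket 8 (Broken link): agent_id=1 -> matches Nate
All 8 rows appear; 1 has NULL agent.

SQL:
SELECT a.title, b.name AS agent
FROM tickets a
LEFT JOIN agents b ON a.agent_id = b.id

Result:
title          | agent 
---------------+-------
Stale cache    | NULL  
Wrong total    | Ivan  
Missing icon   | George
Login fails    | Nate  
Export error   | George
Race condition | Nate  
Off by one     | Tina  
Broken link    | Nate  


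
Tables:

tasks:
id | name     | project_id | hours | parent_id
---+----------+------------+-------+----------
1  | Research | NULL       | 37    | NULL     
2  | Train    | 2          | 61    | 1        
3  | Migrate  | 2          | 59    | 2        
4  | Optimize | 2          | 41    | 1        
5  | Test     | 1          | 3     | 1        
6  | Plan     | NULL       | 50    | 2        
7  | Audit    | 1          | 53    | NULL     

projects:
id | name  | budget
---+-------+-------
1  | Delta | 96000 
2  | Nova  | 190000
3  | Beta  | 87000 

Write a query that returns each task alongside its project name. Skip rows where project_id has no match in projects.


INNER JOIN keeps only tasks rows whose project_id matches an id in projects. Walk through each task:
  - task 1 (Research): project_id=NULL, no match -> dropped
  - task 2 (Train): project_id=2 -> matches Nova
  - task 3 (Migrate): project_id=2 -> matches Nova
  - task 4 (Optimize): project_id=2 -> matches Nova
  - task 5 (Test): project_id=1 -> matches Delta
  - task 6 (Plan): project_id=NULL, no match -> dropped
  - task 7 (Audit): project_id=1 -> matches Delta
So 2 of 7 rows are dropped.

SQL:
SELECT a.name, b.name AS project
FROM tasks a
INNER JOIN projects b ON a.project_id = b.id

Result:
name     | project
---------+--------
Train    | Nova   
Migrate  | Nova   
Optimize | Nova   
Test     | Delta  
Audit    | Delta  


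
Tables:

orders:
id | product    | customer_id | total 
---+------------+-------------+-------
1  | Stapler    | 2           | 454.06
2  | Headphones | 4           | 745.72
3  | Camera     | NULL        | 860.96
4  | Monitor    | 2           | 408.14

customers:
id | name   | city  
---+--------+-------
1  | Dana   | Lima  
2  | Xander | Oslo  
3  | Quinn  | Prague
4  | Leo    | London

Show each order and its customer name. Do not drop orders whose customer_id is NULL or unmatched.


LEFT JOIN keeps every row from orders (the left table); where customer_id has no match in customers, the customer columns become NULL. Walk through each order:
  - order 1 (Stapler): customer_id=2 -> matches Xander
  - order 2 (Headphones): customer_id=4 -> matches Leo
  - order 3 (Camera): customer_id=NULL, no match -> kept with NULL
  - order 4 (Monitor): customer_id=2 -> matches Xander
All 4 rows appear; 1 has NULL customer.

SQL:
SELECT a.product, b.name AS customer
FROM orders a
LEFT JOIN customers b ON a.customer_id = b.id

Result:
product    | customer
-----------+---------
Stapler    | Xander  
Headphones | Leo     
Camera     | NULL    
Monitor    | Xander  


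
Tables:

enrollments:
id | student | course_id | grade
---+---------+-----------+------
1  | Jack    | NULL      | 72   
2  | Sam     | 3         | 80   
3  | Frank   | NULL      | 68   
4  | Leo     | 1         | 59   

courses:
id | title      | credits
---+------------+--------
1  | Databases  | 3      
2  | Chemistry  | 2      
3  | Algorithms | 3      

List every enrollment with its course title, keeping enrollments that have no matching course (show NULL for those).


LEFT JOIN keeps every row from enrollments (the left table); where course_id has no match in courses, the course columns become NULL. Walk through each enrollment:
  - enrollment 1 (Jack): course_id=NULL, no match -> kept with NULL
  - enrollment 2 (Sam): course_id=3 -> matches Algorithms
  - enrollment 3 (Frank): course_id=NULL, no match -> kept with NULL
  - enrollment 4 (Leo): course_id=1 -> matches Databases
All 4 rows appear; 2 have NULL course.

SQL:
SELECT a.student, b.title AS course
FROM enrollments a
LEFT JOIN courses b ON a.course_id = b.id

Result:
student | course    
--------+-----------
Jack    | NULL      
Sam     | Algorithms
Frank   | NULL      
Leo     | Databases 


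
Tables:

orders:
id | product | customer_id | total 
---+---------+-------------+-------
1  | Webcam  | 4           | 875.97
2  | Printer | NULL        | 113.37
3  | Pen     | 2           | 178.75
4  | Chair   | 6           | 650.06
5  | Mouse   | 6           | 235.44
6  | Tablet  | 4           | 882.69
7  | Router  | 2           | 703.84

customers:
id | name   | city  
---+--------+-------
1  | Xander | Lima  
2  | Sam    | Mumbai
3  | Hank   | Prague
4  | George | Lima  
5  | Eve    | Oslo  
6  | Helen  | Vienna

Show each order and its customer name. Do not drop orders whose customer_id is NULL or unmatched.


LEFT JOIN keeps every row from orders (the left table); where customer_id has no match in customers, the customer columns become NULL. Walk through each order:
  - order 1 (Webcam): customer_id=4 -> matches George
  - order 2 (Printer): customer_id=NULL, no match -> kept with NULL
  - order 3 (Pen): customer_id=2 -> matches Sam
  - order 4 (Chair): customer_id=6 -> matches Helen
  - order 5 (Mouse): customer_id=6 -> matches Helen
  - order 6 (Tablet): customer_id=4 -> matches George
  - order 7 (Router): customer_id=2 -> matches Sam
All 7 rows appear; 1 has NULL customer.

SQL:
SELECT a.product, b.name AS customer
FROM orders a
LEFT JOIN customers b ON a.customer_id = b.id

Result:
product | customer
--------+---------
Webcam  | George  
Printer | NULL    
Pen     | Sam     
Chair   | Helen   
Mouse   | Helen   
Tablet  | George  
Router  | Sam     


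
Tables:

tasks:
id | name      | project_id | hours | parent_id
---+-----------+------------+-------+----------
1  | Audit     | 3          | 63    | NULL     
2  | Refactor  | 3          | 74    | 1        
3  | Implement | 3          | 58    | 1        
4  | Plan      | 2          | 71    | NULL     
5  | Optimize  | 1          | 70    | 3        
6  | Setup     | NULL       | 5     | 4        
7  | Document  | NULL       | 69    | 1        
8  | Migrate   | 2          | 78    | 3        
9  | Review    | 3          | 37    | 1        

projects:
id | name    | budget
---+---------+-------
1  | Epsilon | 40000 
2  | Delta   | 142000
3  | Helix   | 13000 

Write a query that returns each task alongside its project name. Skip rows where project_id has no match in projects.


INNER JOIN keeps only tasks rows whose project_id matches an id in projects. Walk through each task:
  - task 1 (Audit): project_id=3 -> matches Helix
  - task 2 (Refactor): project_id=3 -> matches Helix
  - task 3 (Implement): project_id=3 -> matches Helix
  - task 4 (Plan): project_id=2 -> matches Delta
  - task 5 (Optimize): project_id=1 -> matches Epsilon
  - task 6 (Setup): project_id=NULL, no match -> dropped
  - task 7 (Document): project_id=NULL, no match -> dropped
  - task 8 (Migrate): project_id=2 -> matches Delta
  - task 9 (Review): project_id=3 -> matches Helix
So 2 of 9 rows are dropped.

SQL:
SELECT a.name, b.name AS project
FROM tasks a
INNER JOIN projects b ON a.project_id = b.id

Result:
name      | project
----------+--------
Audit     | Helix  
Refactor  | Helix  
Implement | Helix  
Plan      | Delta  
Optimize  | Epsilon
Migrate   | Delta  
Review    | Helix  


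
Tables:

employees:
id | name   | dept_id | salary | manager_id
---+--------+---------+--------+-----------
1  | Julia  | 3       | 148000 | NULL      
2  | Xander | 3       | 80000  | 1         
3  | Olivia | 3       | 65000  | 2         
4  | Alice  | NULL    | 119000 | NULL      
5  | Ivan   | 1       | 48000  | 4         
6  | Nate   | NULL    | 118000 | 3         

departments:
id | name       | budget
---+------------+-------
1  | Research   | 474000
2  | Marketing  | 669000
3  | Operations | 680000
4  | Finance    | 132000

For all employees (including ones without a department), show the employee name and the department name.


LEFT JOIN keeps every row from employees (the left table); where dept_id has no match in departments, the department columns become NULL. Walk through each employee:
  - employee 1 (Julia): dept_id=3 -> matches Operations
  - employee 2 (Xander): dept_id=3 -> matches Operations
  - employee 3 (Olivia): dept_id=3 -> matches Operations
  - employee 4 (Alice): dept_id=NULL, no match -> kept with NULL
  - employee 5 (Ivan): dept_id=1 -> matches Research
  - employee 6 (Nate): dept_id=NULL, no match -> kept with NULL
All 6 rows appear; 2 have NULL department.

SQL:
SELECT a.name, b.name AS department
FROM employees a
LEFT JOIN departments b ON a.dept_id = b.id

Result:
name   | department
-------+-----------
Julia  | Operations
Xander | Operations
Olivia | Operations
Alice  | NULL      
Ivan   | Research  
Nate   | NULL      


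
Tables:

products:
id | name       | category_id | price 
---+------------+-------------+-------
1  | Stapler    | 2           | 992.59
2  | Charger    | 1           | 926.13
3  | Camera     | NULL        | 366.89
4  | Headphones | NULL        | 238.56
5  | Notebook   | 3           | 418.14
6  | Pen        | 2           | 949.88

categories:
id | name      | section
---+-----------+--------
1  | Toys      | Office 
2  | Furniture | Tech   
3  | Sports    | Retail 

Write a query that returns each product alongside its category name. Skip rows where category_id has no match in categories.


INNER JOIN keeps only products rows whose category_id matches an id in categories. Walk through each product:
  - product 1 (Stapler): category_id=2 -> matches Furniture
  - product 2 (Charger): category_id=1 -> matches Toys
  - product 3 (Camera): category_id=NULL, no match -> dropped
  - product 4 (Headphones): category_id=NULL, no match -> dropped
  - product 5 (Notebook): category_id=3 -> matches Sports
  - product 6 (Pen): category_id=2 -> matches Furniture
So 2 of 6 rows are dropped.

SQL:
SELECT a.name, b.name AS category
FROM products a
INNER JOIN categories b ON a.category_id = b.id

Result:
name     | category 
---------+----------
Stapler  | Furniture
Charger  | Toys     
Notebook | Sports   
Pen      | Furniture


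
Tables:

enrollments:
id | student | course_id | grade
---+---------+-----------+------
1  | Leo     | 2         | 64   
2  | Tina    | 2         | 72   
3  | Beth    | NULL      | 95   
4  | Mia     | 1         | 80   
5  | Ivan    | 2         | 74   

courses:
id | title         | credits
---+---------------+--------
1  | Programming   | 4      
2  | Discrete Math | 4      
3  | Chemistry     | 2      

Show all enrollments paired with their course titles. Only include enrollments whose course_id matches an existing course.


INNER JOIN keeps only enrollments rows whose course_id matches an id in courses. Walk through each enrollment:
  - enrollment 1 (Leo): course_id=2 -> matches Discrete Math
  - enrollment 2 (Tina): course_id=2 -> matches Discrete Math
  - enrollment 3 (Beth): course_id=NULL, no match -> dropped
  - enrollment 4 (Mia): course_id=1 -> matches Programming
  - enrollment 5 (Ivan): course_id=2 -> matches Discrete Math
So 1 of 5 rows is dropped.

SQL:
SELECT a.student, b.title AS course
FROM enrollments a
INNER JOIN courses b ON a.course_id = b.id

Result:
student | course       
--------+--------------
Leo     | Discrete Math
Tina    | Discrete Math
Mia     | Programming  
Ivan    | Discrete Math


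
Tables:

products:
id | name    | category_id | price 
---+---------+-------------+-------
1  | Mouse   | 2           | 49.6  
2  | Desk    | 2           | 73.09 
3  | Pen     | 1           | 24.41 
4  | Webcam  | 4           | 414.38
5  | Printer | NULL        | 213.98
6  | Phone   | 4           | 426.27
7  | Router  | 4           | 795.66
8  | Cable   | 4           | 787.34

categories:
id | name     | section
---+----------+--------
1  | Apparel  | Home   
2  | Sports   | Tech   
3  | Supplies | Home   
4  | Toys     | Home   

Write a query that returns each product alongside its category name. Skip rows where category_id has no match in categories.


INNER JOIN keeps only products rows whose category_id matches an id in categories. Walk through each product:
  - product 1 (Mouse): category_id=2 -> matches Sports
  - product 2 (Desk): category_id=2 -> matches Sports
  - product 3 (Pen): category_id=1 -> matches Apparel
  - product 4 (Webcam): category_id=4 -> matches Toys
  - product 5 (Printer): category_id=NULL, no match -> dropped
  - product 6 (Phone): category_id=4 -> matches Toys
  - product 7 (Router): category_id=4 -> matches Toys
  - product 8 (Cable): category_id=4 -> matches Toys
So 1 of 8 rows is dropped.

SQL:
SELECT a.name, b.name AS category
FROM products a
INNER JOIN categories b ON a.category_id = b.id

Result:
name   | category
-------+---------
Mouse  | Sports  
Desk   | Sports  
Pen    | Apparel 
Webcam | Toys    
Phone  | Toys    
Router | Toys    
Cable  | Toys    


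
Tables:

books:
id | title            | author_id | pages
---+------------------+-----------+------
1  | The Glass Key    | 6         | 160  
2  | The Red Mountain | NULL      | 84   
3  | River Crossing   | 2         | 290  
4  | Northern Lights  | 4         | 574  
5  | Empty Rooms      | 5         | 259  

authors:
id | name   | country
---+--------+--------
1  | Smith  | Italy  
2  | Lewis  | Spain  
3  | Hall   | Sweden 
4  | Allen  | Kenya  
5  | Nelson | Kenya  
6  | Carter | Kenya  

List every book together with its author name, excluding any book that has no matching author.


INNER JOIN keeps only books rows whose author_id matches an id in authors. Walk through each book:
  - book 1 (The Glass Key): author_id=6 -> matches Carter
  - book 2 (The Red Mountain): author_id=NULL, no match -> dropped
  - book 3 (River Crossing): author_id=2 -> matches Lewis
  - book 4 (Northern Lights): author_id=4 -> matches Allen
  - book 5 (Empty Rooms): author_id=5 -> matches Nelson
So 1 of 5 rows is dropped.

SQL:
SELECT a.title, b.name AS author
FROM books a
INNER JOIN authors b ON a.author_id = b.id

Result:
title           | author
----------------+-------
The Glass Key   | Carter
River Crossing  | Lewis 
Northern Lights | Allen 
Empty Rooms     | Nelson


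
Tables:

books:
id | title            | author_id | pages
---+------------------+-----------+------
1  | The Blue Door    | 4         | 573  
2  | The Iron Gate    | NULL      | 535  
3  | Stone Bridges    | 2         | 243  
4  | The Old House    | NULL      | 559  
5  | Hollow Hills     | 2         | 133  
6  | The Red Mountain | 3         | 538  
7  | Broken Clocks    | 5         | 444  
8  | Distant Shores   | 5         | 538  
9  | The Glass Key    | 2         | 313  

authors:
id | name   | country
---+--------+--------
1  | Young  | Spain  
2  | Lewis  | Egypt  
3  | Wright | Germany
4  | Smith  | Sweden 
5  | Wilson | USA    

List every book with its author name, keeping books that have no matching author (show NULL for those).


LEFT JOIN keeps every row from books (the left table); where author_id has no match in authors, the author columns become NULL. Walk through each book:
  - book 1 (The Blue Door): author_id=4 -> matches Smith
  - book 2 (The Iron Gate): author_id=NULL, no match -> kept with NULL
  - book 3 (Stone Bridges): author_id=2 -> matches Lewis
  - book 4 (The Old House): author_id=NULL, no match -> kept with NULL
  - book 5 (Hollow Hills): author_id=2 -> matches Lewis
  - book 6 (The Red Mountain): author_id=3 -> matches Wright
  - book 7 (Broken Clocks): author_id=5 -> matches Wilson
  - book 8 (Distant Shores): author_id=5 -> matches Wilson
  - book 9 (The Glass Key): author_id=2 -> matches Lewis
All 9 rows appear; 2 have NULL author.

SQL:
SELECT a.title, b.name AS author
FROM books a
LEFT JOIN authors b ON a.author_id = b.id

Result:
title            | author
-----------------+-------
The Blue Door    | Smith 
The Iron Gate    | NULL  
Stone Bridges    | Lewis 
The Old House    | NULL  
Hollow Hills     | Lewis 
The Red Mountain | Wright
Broken Clocks    | Wilson
Distant Shores   | Wilson
The Glass Key    | Lewis 


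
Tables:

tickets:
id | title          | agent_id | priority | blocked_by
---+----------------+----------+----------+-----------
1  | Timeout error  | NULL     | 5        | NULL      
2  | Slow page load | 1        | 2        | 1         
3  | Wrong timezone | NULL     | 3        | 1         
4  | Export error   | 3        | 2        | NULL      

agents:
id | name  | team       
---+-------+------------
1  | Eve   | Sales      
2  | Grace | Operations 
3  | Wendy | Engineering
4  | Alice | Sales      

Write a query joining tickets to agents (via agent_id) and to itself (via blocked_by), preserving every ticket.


Two LEFT JOINs from the same base table tickets: one to agents via agent_id, one to tickets itself via blocked_by. Both are LEFT so every ticket is preserved.
Match against agents:
  - ticket 1 (Timeout error): agent_id=NULL, no match -> kept with NULL
  - ticket 2 (Slow page load): agent_id=1 -> matches Eve
  - ticket 3 (Wrong timezone): agent_id=NULL, no match -> kept with NULL
  - ticket 4 (Export error): agent_id=3 -> matches Wendy
Match against tickets (self):
  - ticket 1 (Timeout error): blocked_by=NULL -> NULL
  - ticket 2 (Slow page load): blocked_by=1 -> Timeout error
  - ticket 3 (Wrong timezone): blocked_by=1 -> Timeout error
  - ticket 4 (Export error): blocked_by=NULL -> NULL

SQL:
SELECT a.title, b.name AS agent, c.title AS blocked_by
FROM tickets a
LEFT JOIN agents b ON a.agent_id = b.id
LEFT JOIN tickets c ON a.blocked_by = c.id

Result:
title          | agent | blocked_by   
---------------+-------+--------------
Timeout error  | NULL  | NULL         
Slow page load | Eve   | Timeout error
Wrong timezone | NULL  | Timeout error
Export error   | Wendy | NULL         


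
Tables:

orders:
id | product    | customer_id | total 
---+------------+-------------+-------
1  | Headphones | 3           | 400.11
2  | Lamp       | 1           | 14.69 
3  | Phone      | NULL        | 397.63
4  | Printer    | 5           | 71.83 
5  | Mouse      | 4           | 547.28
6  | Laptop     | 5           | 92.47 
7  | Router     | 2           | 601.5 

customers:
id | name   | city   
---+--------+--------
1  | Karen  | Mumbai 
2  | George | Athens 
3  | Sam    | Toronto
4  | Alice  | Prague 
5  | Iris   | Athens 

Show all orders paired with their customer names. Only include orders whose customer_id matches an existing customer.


INNER JOIN keeps only orders rows whose customer_id matches an id in customers. Walk through each order:
  - order 1 (Headphones): customer_id=3 -> matches Sam
  - order 2 (Lamp): customer_id=1 -> matches Karen
  - order 3 (Phone): customer_id=NULL, no match -> dropped
  - order 4 (Printer): customer_id=5 -> matches Iris
  - order 5 (Mouse): customer_id=4 -> matches Alice
  - order 6 (Laptop): customer_id=5 -> matches Iris
  - order 7 (Router): customer_id=2 -> matches George
So 1 of 7 rows is dropped.

SQL:
SELECT a.product, b.name AS customer
FROM orders a
INNER JOIN customers b ON a.customer_id = b.id

Result:
product    | customer
-----------+---------
Headphones | Sam     
Lamp       | Karen   
Printer    | Iris    
Mouse      | Alice   
Laptop     | Iris    
Router     | George  


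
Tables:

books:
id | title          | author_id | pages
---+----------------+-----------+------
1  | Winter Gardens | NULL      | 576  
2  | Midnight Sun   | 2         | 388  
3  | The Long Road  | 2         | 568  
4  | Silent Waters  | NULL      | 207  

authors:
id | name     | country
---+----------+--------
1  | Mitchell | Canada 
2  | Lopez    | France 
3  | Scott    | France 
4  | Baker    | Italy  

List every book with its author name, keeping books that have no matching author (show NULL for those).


LEFT JOIN keeps every row from books (the left table); where author_id has no match in authors, the author columns become NULL. Walk through each book:
  - book 1 (Winter Gardens): author_id=NULL, no match -> kept with NULL
  - book 2 (Midnight Sun): author_id=2 -> matches Lopez
  - book 3 (The Long Road): author_id=2 -> matches Lopez
  - book 4 (Silent Waters): author_id=NULL, no match -> kept with NULL
All 4 rows appear; 2 have NULL author.

SQL:
SELECT a.title, b.name AS author
FROM books a
LEFT JOIN authors b ON a.author_id = b.id

Result:
title          | author
---------------+-------
Winter Gardens | NULL  
Midnight Sun   | Lopez 
The Long Road  | Lopez 
Silent Waters  | NULL  


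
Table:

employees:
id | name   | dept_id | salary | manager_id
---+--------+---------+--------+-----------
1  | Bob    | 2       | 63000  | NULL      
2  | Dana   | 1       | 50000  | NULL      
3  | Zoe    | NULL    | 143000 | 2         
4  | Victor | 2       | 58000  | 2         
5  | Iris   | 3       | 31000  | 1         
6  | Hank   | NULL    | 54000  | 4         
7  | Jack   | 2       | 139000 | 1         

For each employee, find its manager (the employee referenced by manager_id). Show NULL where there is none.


This is a self-join: employees is joined to a second copy of itself, matching each row's manager_id to another row's id. Use LEFT JOIN so rows with manager_id=NULL are kept.
  - employee 1 (Bob): manager_id=NULL -> NULL
  - employee 2 (Dana): manager_id=NULL -> NULL
  - employee 3 (Zoe): manager_id=2 -> Dana
  - employee 4 (Victor): manager_id=2 -> Dana
  - employee 5 (Iris): manager_id=1 -> Bob
  - employee 6 (Hank): manager_id=4 -> Victor
  - employee 7 (Jack): manager_id=1 -> Bob

SQL:
SELECT a.name AS item, b.name AS manager
FROM employees a
LEFT JOIN employees b ON a.manager_id = b.id

Result:
item   | manager
-------+--------
Bob    | NULL   
Dana   | NULL   
Zoe    | Dana   
Victor | Dana   
Iris   | Bob    
Hank   | Victor 
Jack   | Bob    


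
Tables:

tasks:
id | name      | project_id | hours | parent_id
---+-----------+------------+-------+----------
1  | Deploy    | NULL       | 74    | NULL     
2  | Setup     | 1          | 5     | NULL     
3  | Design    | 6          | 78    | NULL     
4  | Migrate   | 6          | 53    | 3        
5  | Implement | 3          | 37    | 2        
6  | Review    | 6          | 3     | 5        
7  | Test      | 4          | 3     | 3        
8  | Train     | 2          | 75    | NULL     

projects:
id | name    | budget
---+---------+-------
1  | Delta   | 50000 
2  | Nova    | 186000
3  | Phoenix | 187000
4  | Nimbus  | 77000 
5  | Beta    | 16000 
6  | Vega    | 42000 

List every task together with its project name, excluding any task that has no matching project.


INNER JOIN keeps only tasks rows whose project_id matches an id in projects. Walk through each task:
  - task 1 (Deploy): project_id=NULL, no match -> dropped
  - task 2 (Setup): project_id=1 -> matches Delta
  - task 3 (Design): project_id=6 -> matches Vega
  - task 4 (Migrate): project_id=6 -> matches Vega
  - task 5 (Implement): project_id=3 -> matches Phoenix
  - task 6 (Review): project_id=6 -> matches Vega
  - task 7 (Test): project_id=4 -> matches Nimbus
  - task 8 (Train): project_id=2 -> matches Nova
So 1 of 8 rows is dropped.

SQL:
SELECT a.name, b.name AS project
FROM tasks a
INNER JOIN projects b ON a.project_id = b.id

Result:
name      | project
----------+--------
Setup     | Delta  
Design    | Vega   
Migrate   | Vega   
Implement | Phoenix
Review    | Vega   
Test      | Nimbus 
Train     | Nova   


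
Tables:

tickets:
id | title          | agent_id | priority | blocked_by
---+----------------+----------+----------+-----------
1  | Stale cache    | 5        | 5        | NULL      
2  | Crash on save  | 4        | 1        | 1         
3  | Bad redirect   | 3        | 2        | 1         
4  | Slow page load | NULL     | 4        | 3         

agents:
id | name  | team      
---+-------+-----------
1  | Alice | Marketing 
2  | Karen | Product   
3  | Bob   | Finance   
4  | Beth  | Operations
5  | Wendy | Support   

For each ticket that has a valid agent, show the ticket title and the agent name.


INNER JOIN keeps only tickets rows whose agent_id matches an id in agents. Walk through each ticket:
  - ticket 1 (Stale cache): agent_id=5 -> matches Wendy
  - ticket 2 (Crash on save): agent_id=4 -> matches Beth
  - ticket 3 (Bad redirect): agent_id=3 -> matches Bob
  - ticket 4 (Slow page load): agent_id=NULL, no match -> dropped
So 1 of 4 rows is dropped.

SQL:
SELECT a.title, b.name AS agent
FROM tickets a
INNER JOIN agents b ON a.agent_id = b.id

Result:
title         | agent
--------------+------
Stale cache   | Wendy
Crash on save | Beth 
Bad redirect  | Bob  


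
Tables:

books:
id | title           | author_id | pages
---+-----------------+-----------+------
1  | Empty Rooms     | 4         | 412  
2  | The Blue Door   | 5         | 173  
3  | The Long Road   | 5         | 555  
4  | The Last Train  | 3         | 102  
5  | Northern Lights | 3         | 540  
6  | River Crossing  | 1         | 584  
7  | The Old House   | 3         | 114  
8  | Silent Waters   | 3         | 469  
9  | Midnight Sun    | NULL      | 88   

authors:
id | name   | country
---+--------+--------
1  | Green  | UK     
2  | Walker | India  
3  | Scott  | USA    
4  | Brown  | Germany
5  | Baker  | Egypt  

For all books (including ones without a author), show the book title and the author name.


LEFT JOIN keeps every row from books (the left table); where author_id has no match in authors, the author columns become NULL. Walk through each book:
  - book 1 (Empty Rooms): author_id=4 -> matches Brown
  - book 2 (The Blue Door): author_id=5 -> matches Baker
  - book 3 (The Long Road): author_id=5 -> matches Baker
  - book 4 (The Last Train): author_id=3 -> matches Scott
  - book 5 (Northern Lights): author_id=3 -> matches Scott
  - book 6 (River Crossing): author_id=1 -> matches Green
  - book 7 (The Old House): author_id=3 -> matches Scott
  - book 8 (Silent Waters): author_id=3 -> matches Scott
  - book 9 (Midnight Sun): author_id=NULL, no match -> kept with NULL
All 9 rows appear; 1 has NULL author.

SQL:
SELECT a.title, b.name AS author
FROM books a
LEFT JOIN authors b ON a.author_id = b.id

Result:
title           | author
----------------+-------
Empty Rooms     | Brown 
The Blue Door   | Baker 
The Long Road   | Baker 
The Last Train  | Scott 
Northern Lights | Scott 
River Crossing  | Green 
The Old House   | Scott 
Silent Waters   | Scott 
Midnight Sun    | NULL  


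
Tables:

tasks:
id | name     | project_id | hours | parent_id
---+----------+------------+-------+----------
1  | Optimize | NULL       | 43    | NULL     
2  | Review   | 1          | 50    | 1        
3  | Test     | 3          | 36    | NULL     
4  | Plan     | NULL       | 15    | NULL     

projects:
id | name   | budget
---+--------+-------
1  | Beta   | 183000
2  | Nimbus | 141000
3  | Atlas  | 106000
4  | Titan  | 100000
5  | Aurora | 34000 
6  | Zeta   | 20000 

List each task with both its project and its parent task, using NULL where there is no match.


Two LEFT JOINs from the same base table tasks: one to projects via project_id, one to tasks itself via parent_id. Both are LEFT so every task is preserved.
Match against projects:
  - task 1 (Optimize): project_id=NULL, no match -> kept with NULL
  - task 2 (Review): project_id=1 -> matches Beta
  - task 3 (Test): project_id=3 -> matches Atlas
  - task 4 (Plan): project_id=NULL, no match -> kept with NULL
Match against tasks (self):
  - task 1 (Optimize): parent_id=NULL -> NULL
  - task 2 (Review): parent_id=1 -> Optimize
  - task 3 (Test): parent_id=NULL -> NULL
  - task 4 (Plan): parent_id=NULL -> NULL

SQL:
SELECT a.name, b.name AS project, c.name AS parent
FROM tasks a
LEFT JOIN projects b ON a.project_id = b.id
LEFT JOIN tasks c ON a.parent_id = c.id

Result:
name     | project | parent  
---------+---------+---------
Optimize | NULL    | NULL    
Review   | Beta    | Optimize
Test     | Atlas   | NULL    
Plan     | NULL    | NULL    
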